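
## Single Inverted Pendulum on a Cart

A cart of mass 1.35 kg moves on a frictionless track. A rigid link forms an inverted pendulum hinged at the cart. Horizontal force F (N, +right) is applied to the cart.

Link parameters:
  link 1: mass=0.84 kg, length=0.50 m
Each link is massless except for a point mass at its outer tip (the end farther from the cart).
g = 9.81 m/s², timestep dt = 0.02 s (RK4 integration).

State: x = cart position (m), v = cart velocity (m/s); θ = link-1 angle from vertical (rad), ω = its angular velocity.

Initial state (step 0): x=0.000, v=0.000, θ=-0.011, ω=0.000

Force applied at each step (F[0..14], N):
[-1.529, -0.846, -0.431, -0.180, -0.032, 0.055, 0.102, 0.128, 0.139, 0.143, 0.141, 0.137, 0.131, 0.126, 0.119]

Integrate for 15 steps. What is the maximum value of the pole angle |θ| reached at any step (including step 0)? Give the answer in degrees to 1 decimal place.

Answer: 0.6°

Derivation:
apply F[0]=-1.529 → step 1: x=-0.000, v=-0.021, θ=-0.011, ω=0.038
apply F[1]=-0.846 → step 2: x=-0.001, v=-0.033, θ=-0.010, ω=0.057
apply F[2]=-0.431 → step 3: x=-0.001, v=-0.038, θ=-0.008, ω=0.064
apply F[3]=-0.180 → step 4: x=-0.002, v=-0.040, θ=-0.007, ω=0.064
apply F[4]=-0.032 → step 5: x=-0.003, v=-0.039, θ=-0.006, ω=0.061
apply F[5]=+0.055 → step 6: x=-0.004, v=-0.038, θ=-0.005, ω=0.056
apply F[6]=+0.102 → step 7: x=-0.005, v=-0.036, θ=-0.004, ω=0.050
apply F[7]=+0.128 → step 8: x=-0.005, v=-0.034, θ=-0.003, ω=0.045
apply F[8]=+0.139 → step 9: x=-0.006, v=-0.031, θ=-0.002, ω=0.039
apply F[9]=+0.143 → step 10: x=-0.006, v=-0.029, θ=-0.001, ω=0.034
apply F[10]=+0.141 → step 11: x=-0.007, v=-0.027, θ=-0.001, ω=0.029
apply F[11]=+0.137 → step 12: x=-0.008, v=-0.025, θ=-0.000, ω=0.025
apply F[12]=+0.131 → step 13: x=-0.008, v=-0.023, θ=0.000, ω=0.021
apply F[13]=+0.126 → step 14: x=-0.008, v=-0.021, θ=0.001, ω=0.018
apply F[14]=+0.119 → step 15: x=-0.009, v=-0.019, θ=0.001, ω=0.015
Max |angle| over trajectory = 0.011 rad = 0.6°.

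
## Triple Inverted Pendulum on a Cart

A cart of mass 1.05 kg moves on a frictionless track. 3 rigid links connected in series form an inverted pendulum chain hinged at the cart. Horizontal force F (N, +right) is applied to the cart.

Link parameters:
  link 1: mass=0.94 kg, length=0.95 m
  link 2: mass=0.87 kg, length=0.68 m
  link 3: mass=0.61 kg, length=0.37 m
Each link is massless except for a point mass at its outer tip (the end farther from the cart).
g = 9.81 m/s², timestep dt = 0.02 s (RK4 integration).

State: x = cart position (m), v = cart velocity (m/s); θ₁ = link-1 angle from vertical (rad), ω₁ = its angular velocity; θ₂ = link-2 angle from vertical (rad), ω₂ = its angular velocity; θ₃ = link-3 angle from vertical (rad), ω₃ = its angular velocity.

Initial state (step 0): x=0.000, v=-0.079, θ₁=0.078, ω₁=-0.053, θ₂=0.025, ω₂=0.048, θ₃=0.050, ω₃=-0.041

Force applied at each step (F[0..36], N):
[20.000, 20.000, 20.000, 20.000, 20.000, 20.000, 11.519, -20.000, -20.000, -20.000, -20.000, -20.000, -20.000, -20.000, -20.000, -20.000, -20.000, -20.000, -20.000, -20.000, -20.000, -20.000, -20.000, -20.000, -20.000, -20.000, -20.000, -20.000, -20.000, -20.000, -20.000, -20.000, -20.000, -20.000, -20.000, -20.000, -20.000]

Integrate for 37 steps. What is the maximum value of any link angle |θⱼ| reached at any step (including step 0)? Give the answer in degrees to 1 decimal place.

apply F[0]=+20.000 → step 1: x=0.002, v=0.263, θ₁=0.074, ω₁=-0.378, θ₂=0.025, ω₂=0.000, θ₃=0.049, ω₃=-0.016
apply F[1]=+20.000 → step 2: x=0.011, v=0.610, θ₁=0.063, ω₁=-0.713, θ₂=0.025, ω₂=-0.040, θ₃=0.049, ω₃=0.007
apply F[2]=+20.000 → step 3: x=0.026, v=0.966, θ₁=0.045, ω₁=-1.066, θ₂=0.024, ω₂=-0.068, θ₃=0.050, ω₃=0.030
apply F[3]=+20.000 → step 4: x=0.049, v=1.333, θ₁=0.020, ω₁=-1.442, θ₂=0.022, ω₂=-0.080, θ₃=0.051, ω₃=0.052
apply F[4]=+20.000 → step 5: x=0.080, v=1.713, θ₁=-0.013, ω₁=-1.844, θ₂=0.021, ω₂=-0.075, θ₃=0.052, ω₃=0.072
apply F[5]=+20.000 → step 6: x=0.118, v=2.101, θ₁=-0.054, ω₁=-2.268, θ₂=0.019, ω₂=-0.059, θ₃=0.053, ω₃=0.087
apply F[6]=+11.519 → step 7: x=0.162, v=2.332, θ₁=-0.102, ω₁=-2.537, θ₂=0.019, ω₂=-0.037, θ₃=0.055, ω₃=0.098
apply F[7]=-20.000 → step 8: x=0.205, v=1.988, θ₁=-0.150, ω₁=-2.234, θ₂=0.018, ω₂=0.027, θ₃=0.057, ω₃=0.119
apply F[8]=-20.000 → step 9: x=0.242, v=1.668, θ₁=-0.192, ω₁=-1.984, θ₂=0.020, ω₂=0.131, θ₃=0.060, ω₃=0.147
apply F[9]=-20.000 → step 10: x=0.272, v=1.370, θ₁=-0.229, ω₁=-1.785, θ₂=0.024, ω₂=0.275, θ₃=0.063, ω₃=0.178
apply F[10]=-20.000 → step 11: x=0.297, v=1.091, θ₁=-0.263, ω₁=-1.628, θ₂=0.031, ω₂=0.453, θ₃=0.067, ω₃=0.208
apply F[11]=-20.000 → step 12: x=0.316, v=0.827, θ₁=-0.295, ω₁=-1.507, θ₂=0.042, ω₂=0.664, θ₃=0.072, ω₃=0.234
apply F[12]=-20.000 → step 13: x=0.330, v=0.574, θ₁=-0.324, ω₁=-1.414, θ₂=0.058, ω₂=0.903, θ₃=0.076, ω₃=0.253
apply F[13]=-20.000 → step 14: x=0.339, v=0.329, θ₁=-0.351, ω₁=-1.342, θ₂=0.078, ω₂=1.167, θ₃=0.082, ω₃=0.261
apply F[14]=-20.000 → step 15: x=0.343, v=0.089, θ₁=-0.378, ω₁=-1.285, θ₂=0.105, ω₂=1.453, θ₃=0.087, ω₃=0.257
apply F[15]=-20.000 → step 16: x=0.343, v=-0.150, θ₁=-0.403, ω₁=-1.234, θ₂=0.137, ω₂=1.757, θ₃=0.092, ω₃=0.239
apply F[16]=-20.000 → step 17: x=0.337, v=-0.389, θ₁=-0.427, ω₁=-1.184, θ₂=0.175, ω₂=2.075, θ₃=0.096, ω₃=0.209
apply F[17]=-20.000 → step 18: x=0.327, v=-0.631, θ₁=-0.450, ω₁=-1.128, θ₂=0.220, ω₂=2.403, θ₃=0.100, ω₃=0.169
apply F[18]=-20.000 → step 19: x=0.312, v=-0.876, θ₁=-0.472, ω₁=-1.058, θ₂=0.271, ω₂=2.737, θ₃=0.103, ω₃=0.127
apply F[19]=-20.000 → step 20: x=0.292, v=-1.126, θ₁=-0.492, ω₁=-0.971, θ₂=0.329, ω₂=3.074, θ₃=0.105, ω₃=0.089
apply F[20]=-20.000 → step 21: x=0.267, v=-1.379, θ₁=-0.511, ω₁=-0.861, θ₂=0.394, ω₂=3.411, θ₃=0.107, ω₃=0.068
apply F[21]=-20.000 → step 22: x=0.237, v=-1.634, θ₁=-0.527, ω₁=-0.724, θ₂=0.466, ω₂=3.746, θ₃=0.108, ω₃=0.074
apply F[22]=-20.000 → step 23: x=0.201, v=-1.892, θ₁=-0.539, ω₁=-0.558, θ₂=0.544, ω₂=4.079, θ₃=0.110, ω₃=0.121
apply F[23]=-20.000 → step 24: x=0.161, v=-2.150, θ₁=-0.549, ω₁=-0.360, θ₂=0.629, ω₂=4.411, θ₃=0.113, ω₃=0.223
apply F[24]=-20.000 → step 25: x=0.115, v=-2.407, θ₁=-0.554, ω₁=-0.127, θ₂=0.720, ω₂=4.743, θ₃=0.119, ω₃=0.396
apply F[25]=-20.000 → step 26: x=0.065, v=-2.663, θ₁=-0.553, ω₁=0.143, θ₂=0.819, ω₂=5.074, θ₃=0.130, ω₃=0.654
apply F[26]=-20.000 → step 27: x=0.009, v=-2.917, θ₁=-0.548, ω₁=0.452, θ₂=0.923, ω₂=5.407, θ₃=0.146, ω₃=1.011
apply F[27]=-20.000 → step 28: x=-0.052, v=-3.169, θ₁=-0.535, ω₁=0.804, θ₂=1.035, ω₂=5.741, θ₃=0.171, ω₃=1.481
apply F[28]=-20.000 → step 29: x=-0.118, v=-3.420, θ₁=-0.515, ω₁=1.201, θ₂=1.153, ω₂=6.073, θ₃=0.206, ω₃=2.076
apply F[29]=-20.000 → step 30: x=-0.189, v=-3.672, θ₁=-0.487, ω₁=1.646, θ₂=1.278, ω₂=6.394, θ₃=0.255, ω₃=2.805
apply F[30]=-20.000 → step 31: x=-0.265, v=-3.930, θ₁=-0.449, ω₁=2.142, θ₂=1.409, ω₂=6.693, θ₃=0.319, ω₃=3.670
apply F[31]=-20.000 → step 32: x=-0.346, v=-4.199, θ₁=-0.401, ω₁=2.692, θ₂=1.545, ω₂=6.945, θ₃=0.402, ω₃=4.663
apply F[32]=-20.000 → step 33: x=-0.433, v=-4.488, θ₁=-0.341, ω₁=3.293, θ₂=1.686, ω₂=7.116, θ₃=0.507, ω₃=5.757
apply F[33]=-20.000 → step 34: x=-0.526, v=-4.806, θ₁=-0.269, ω₁=3.940, θ₂=1.829, ω₂=7.156, θ₃=0.633, ω₃=6.899
apply F[34]=-20.000 → step 35: x=-0.625, v=-5.159, θ₁=-0.183, ω₁=4.618, θ₂=1.971, ω₂=7.003, θ₃=0.782, ω₃=8.000
apply F[35]=-20.000 → step 36: x=-0.732, v=-5.541, θ₁=-0.084, ω₁=5.292, θ₂=2.107, ω₂=6.594, θ₃=0.952, ω₃=8.942
apply F[36]=-20.000 → step 37: x=-0.847, v=-5.927, θ₁=0.028, ω₁=5.907, θ₂=2.233, ω₂=5.892, θ₃=1.138, ω₃=9.610
Max |angle| over trajectory = 2.233 rad = 127.9°.

Answer: 127.9°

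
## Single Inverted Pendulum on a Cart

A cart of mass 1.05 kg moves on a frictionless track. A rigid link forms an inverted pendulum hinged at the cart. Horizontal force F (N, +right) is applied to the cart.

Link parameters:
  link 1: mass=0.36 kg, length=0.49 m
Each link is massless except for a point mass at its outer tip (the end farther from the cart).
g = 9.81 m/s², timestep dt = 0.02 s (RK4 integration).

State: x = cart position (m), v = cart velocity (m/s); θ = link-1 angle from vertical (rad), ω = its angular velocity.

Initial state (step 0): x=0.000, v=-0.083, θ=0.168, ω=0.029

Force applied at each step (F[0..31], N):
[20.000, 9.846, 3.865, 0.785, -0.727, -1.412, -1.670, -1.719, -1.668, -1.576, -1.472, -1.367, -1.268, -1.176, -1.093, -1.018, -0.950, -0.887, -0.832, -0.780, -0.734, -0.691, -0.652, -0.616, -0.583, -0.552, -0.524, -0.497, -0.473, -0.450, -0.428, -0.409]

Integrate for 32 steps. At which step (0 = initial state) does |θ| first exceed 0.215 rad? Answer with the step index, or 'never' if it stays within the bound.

apply F[0]=+20.000 → step 1: x=0.002, v=0.284, θ=0.162, ω=-0.643
apply F[1]=+9.846 → step 2: x=0.009, v=0.460, θ=0.146, ω=-0.936
apply F[2]=+3.865 → step 3: x=0.019, v=0.524, θ=0.127, ω=-1.013
apply F[3]=+0.785 → step 4: x=0.030, v=0.532, θ=0.107, ω=-0.981
apply F[4]=-0.727 → step 5: x=0.040, v=0.512, θ=0.088, ω=-0.902
apply F[5]=-1.412 → step 6: x=0.050, v=0.480, θ=0.071, ω=-0.805
apply F[6]=-1.670 → step 7: x=0.059, v=0.444, θ=0.056, ω=-0.707
apply F[7]=-1.719 → step 8: x=0.068, v=0.408, θ=0.043, ω=-0.614
apply F[8]=-1.668 → step 9: x=0.076, v=0.374, θ=0.031, ω=-0.530
apply F[9]=-1.576 → step 10: x=0.083, v=0.342, θ=0.021, ω=-0.454
apply F[10]=-1.472 → step 11: x=0.089, v=0.313, θ=0.013, ω=-0.388
apply F[11]=-1.367 → step 12: x=0.095, v=0.286, θ=0.006, ω=-0.330
apply F[12]=-1.268 → step 13: x=0.101, v=0.262, θ=-0.000, ω=-0.279
apply F[13]=-1.176 → step 14: x=0.106, v=0.240, θ=-0.006, ω=-0.235
apply F[14]=-1.093 → step 15: x=0.111, v=0.220, θ=-0.010, ω=-0.197
apply F[15]=-1.018 → step 16: x=0.115, v=0.201, θ=-0.013, ω=-0.164
apply F[16]=-0.950 → step 17: x=0.119, v=0.184, θ=-0.016, ω=-0.135
apply F[17]=-0.887 → step 18: x=0.122, v=0.168, θ=-0.019, ω=-0.110
apply F[18]=-0.832 → step 19: x=0.125, v=0.154, θ=-0.021, ω=-0.088
apply F[19]=-0.780 → step 20: x=0.128, v=0.140, θ=-0.022, ω=-0.070
apply F[20]=-0.734 → step 21: x=0.131, v=0.128, θ=-0.024, ω=-0.053
apply F[21]=-0.691 → step 22: x=0.133, v=0.116, θ=-0.025, ω=-0.040
apply F[22]=-0.652 → step 23: x=0.136, v=0.106, θ=-0.025, ω=-0.028
apply F[23]=-0.616 → step 24: x=0.138, v=0.096, θ=-0.026, ω=-0.017
apply F[24]=-0.583 → step 25: x=0.140, v=0.086, θ=-0.026, ω=-0.009
apply F[25]=-0.552 → step 26: x=0.141, v=0.078, θ=-0.026, ω=-0.001
apply F[26]=-0.524 → step 27: x=0.143, v=0.069, θ=-0.026, ω=0.005
apply F[27]=-0.497 → step 28: x=0.144, v=0.062, θ=-0.026, ω=0.010
apply F[28]=-0.473 → step 29: x=0.145, v=0.054, θ=-0.026, ω=0.015
apply F[29]=-0.450 → step 30: x=0.146, v=0.047, θ=-0.025, ω=0.019
apply F[30]=-0.428 → step 31: x=0.147, v=0.041, θ=-0.025, ω=0.022
apply F[31]=-0.409 → step 32: x=0.148, v=0.035, θ=-0.024, ω=0.024
max |θ| = 0.168 ≤ 0.215 over all 33 states.

Answer: never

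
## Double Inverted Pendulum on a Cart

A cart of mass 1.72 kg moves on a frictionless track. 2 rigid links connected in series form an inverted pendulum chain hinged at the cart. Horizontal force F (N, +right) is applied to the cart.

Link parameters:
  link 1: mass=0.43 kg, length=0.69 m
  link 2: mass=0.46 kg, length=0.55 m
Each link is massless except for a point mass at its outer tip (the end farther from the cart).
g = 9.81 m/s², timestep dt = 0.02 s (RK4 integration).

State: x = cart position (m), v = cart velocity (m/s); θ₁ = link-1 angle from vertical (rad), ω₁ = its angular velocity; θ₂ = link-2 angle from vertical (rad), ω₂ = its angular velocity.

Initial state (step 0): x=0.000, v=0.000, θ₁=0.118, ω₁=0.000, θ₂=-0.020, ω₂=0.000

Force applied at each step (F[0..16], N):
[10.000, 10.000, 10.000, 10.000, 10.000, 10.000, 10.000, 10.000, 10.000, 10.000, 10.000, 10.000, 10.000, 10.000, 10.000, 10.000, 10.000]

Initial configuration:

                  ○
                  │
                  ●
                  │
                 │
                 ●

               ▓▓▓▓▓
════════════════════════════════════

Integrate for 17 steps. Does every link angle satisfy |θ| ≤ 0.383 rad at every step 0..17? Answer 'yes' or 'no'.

Answer: yes

Derivation:
apply F[0]=+10.000 → step 1: x=0.001, v=0.104, θ₁=0.117, ω₁=-0.073, θ₂=-0.021, ω₂=-0.105
apply F[1]=+10.000 → step 2: x=0.004, v=0.208, θ₁=0.115, ω₁=-0.147, θ₂=-0.024, ω₂=-0.210
apply F[2]=+10.000 → step 3: x=0.009, v=0.313, θ₁=0.111, ω₁=-0.222, θ₂=-0.029, ω₂=-0.316
apply F[3]=+10.000 → step 4: x=0.017, v=0.418, θ₁=0.106, ω₁=-0.299, θ₂=-0.037, ω₂=-0.423
apply F[4]=+10.000 → step 5: x=0.026, v=0.523, θ₁=0.099, ω₁=-0.379, θ₂=-0.046, ω₂=-0.531
apply F[5]=+10.000 → step 6: x=0.038, v=0.630, θ₁=0.091, ω₁=-0.462, θ₂=-0.058, ω₂=-0.639
apply F[6]=+10.000 → step 7: x=0.051, v=0.738, θ₁=0.081, ω₁=-0.549, θ₂=-0.072, ω₂=-0.749
apply F[7]=+10.000 → step 8: x=0.067, v=0.846, θ₁=0.069, ω₁=-0.641, θ₂=-0.088, ω₂=-0.860
apply F[8]=+10.000 → step 9: x=0.085, v=0.957, θ₁=0.055, ω₁=-0.738, θ₂=-0.106, ω₂=-0.971
apply F[9]=+10.000 → step 10: x=0.105, v=1.068, θ₁=0.039, ω₁=-0.843, θ₂=-0.127, ω₂=-1.082
apply F[10]=+10.000 → step 11: x=0.128, v=1.182, θ₁=0.021, ω₁=-0.955, θ₂=-0.150, ω₂=-1.193
apply F[11]=+10.000 → step 12: x=0.153, v=1.297, θ₁=0.001, ω₁=-1.077, θ₂=-0.175, ω₂=-1.303
apply F[12]=+10.000 → step 13: x=0.180, v=1.414, θ₁=-0.022, ω₁=-1.208, θ₂=-0.202, ω₂=-1.411
apply F[13]=+10.000 → step 14: x=0.209, v=1.533, θ₁=-0.047, ω₁=-1.352, θ₂=-0.231, ω₂=-1.514
apply F[14]=+10.000 → step 15: x=0.241, v=1.654, θ₁=-0.076, ω₁=-1.508, θ₂=-0.262, ω₂=-1.612
apply F[15]=+10.000 → step 16: x=0.275, v=1.776, θ₁=-0.108, ω₁=-1.678, θ₂=-0.295, ω₂=-1.703
apply F[16]=+10.000 → step 17: x=0.312, v=1.900, θ₁=-0.143, ω₁=-1.863, θ₂=-0.330, ω₂=-1.783
Max |angle| over trajectory = 0.330 rad; bound = 0.383 → within bound.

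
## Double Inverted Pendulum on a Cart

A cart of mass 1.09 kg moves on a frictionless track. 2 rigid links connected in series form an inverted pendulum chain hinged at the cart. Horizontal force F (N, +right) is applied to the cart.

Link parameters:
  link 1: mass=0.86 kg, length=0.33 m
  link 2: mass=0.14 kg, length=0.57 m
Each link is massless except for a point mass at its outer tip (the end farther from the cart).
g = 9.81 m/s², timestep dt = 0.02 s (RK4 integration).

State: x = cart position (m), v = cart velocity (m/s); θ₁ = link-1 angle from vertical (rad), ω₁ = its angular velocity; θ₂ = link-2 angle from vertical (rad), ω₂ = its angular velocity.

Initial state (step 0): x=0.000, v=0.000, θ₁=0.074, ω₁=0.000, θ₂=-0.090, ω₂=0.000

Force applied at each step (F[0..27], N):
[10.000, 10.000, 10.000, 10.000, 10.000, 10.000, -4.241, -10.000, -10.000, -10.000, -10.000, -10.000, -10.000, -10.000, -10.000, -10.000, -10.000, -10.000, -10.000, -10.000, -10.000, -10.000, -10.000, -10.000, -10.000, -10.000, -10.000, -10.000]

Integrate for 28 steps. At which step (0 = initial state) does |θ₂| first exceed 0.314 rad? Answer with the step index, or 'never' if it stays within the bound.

apply F[0]=+10.000 → step 1: x=0.002, v=0.170, θ₁=0.069, ω₁=-0.454, θ₂=-0.091, ω₂=-0.068
apply F[1]=+10.000 → step 2: x=0.007, v=0.341, θ₁=0.056, ω₁=-0.920, θ₂=-0.093, ω₂=-0.132
apply F[2]=+10.000 → step 3: x=0.015, v=0.517, θ₁=0.033, ω₁=-1.411, θ₂=-0.096, ω₂=-0.187
apply F[3]=+10.000 → step 4: x=0.028, v=0.698, θ₁=-0.001, ω₁=-1.939, θ₂=-0.100, ω₂=-0.229
apply F[4]=+10.000 → step 5: x=0.043, v=0.884, θ₁=-0.045, ω₁=-2.511, θ₂=-0.105, ω₂=-0.255
apply F[5]=+10.000 → step 6: x=0.063, v=1.076, θ₁=-0.102, ω₁=-3.132, θ₂=-0.110, ω₂=-0.265
apply F[6]=-4.241 → step 7: x=0.084, v=1.015, θ₁=-0.163, ω₁=-3.029, θ₂=-0.115, ω₂=-0.259
apply F[7]=-10.000 → step 8: x=0.103, v=0.861, θ₁=-0.220, ω₁=-2.691, θ₂=-0.120, ω₂=-0.234
apply F[8]=-10.000 → step 9: x=0.118, v=0.718, θ₁=-0.271, ω₁=-2.427, θ₂=-0.125, ω₂=-0.188
apply F[9]=-10.000 → step 10: x=0.131, v=0.586, θ₁=-0.318, ω₁=-2.230, θ₂=-0.128, ω₂=-0.123
apply F[10]=-10.000 → step 11: x=0.142, v=0.461, θ₁=-0.361, ω₁=-2.093, θ₂=-0.129, ω₂=-0.040
apply F[11]=-10.000 → step 12: x=0.150, v=0.345, θ₁=-0.402, ω₁=-2.009, θ₂=-0.129, ω₂=0.059
apply F[12]=-10.000 → step 13: x=0.156, v=0.235, θ₁=-0.442, ω₁=-1.975, θ₂=-0.127, ω₂=0.175
apply F[13]=-10.000 → step 14: x=0.159, v=0.130, θ₁=-0.481, ω₁=-1.985, θ₂=-0.122, ω₂=0.305
apply F[14]=-10.000 → step 15: x=0.161, v=0.030, θ₁=-0.521, ω₁=-2.036, θ₂=-0.115, ω₂=0.448
apply F[15]=-10.000 → step 16: x=0.161, v=-0.067, θ₁=-0.563, ω₁=-2.126, θ₂=-0.104, ω₂=0.605
apply F[16]=-10.000 → step 17: x=0.158, v=-0.161, θ₁=-0.607, ω₁=-2.252, θ₂=-0.090, ω₂=0.774
apply F[17]=-10.000 → step 18: x=0.154, v=-0.253, θ₁=-0.653, ω₁=-2.410, θ₂=-0.073, ω₂=0.953
apply F[18]=-10.000 → step 19: x=0.148, v=-0.345, θ₁=-0.703, ω₁=-2.600, θ₂=-0.052, ω₂=1.140
apply F[19]=-10.000 → step 20: x=0.140, v=-0.438, θ₁=-0.757, ω₁=-2.818, θ₂=-0.028, ω₂=1.332
apply F[20]=-10.000 → step 21: x=0.131, v=-0.533, θ₁=-0.816, ω₁=-3.061, θ₂=0.001, ω₂=1.526
apply F[21]=-10.000 → step 22: x=0.119, v=-0.632, θ₁=-0.880, ω₁=-3.328, θ₂=0.033, ω₂=1.716
apply F[22]=-10.000 → step 23: x=0.105, v=-0.737, θ₁=-0.949, ω₁=-3.617, θ₂=0.070, ω₂=1.897
apply F[23]=-10.000 → step 24: x=0.089, v=-0.849, θ₁=-1.025, ω₁=-3.928, θ₂=0.109, ω₂=2.065
apply F[24]=-10.000 → step 25: x=0.071, v=-0.971, θ₁=-1.107, ω₁=-4.262, θ₂=0.152, ω₂=2.211
apply F[25]=-10.000 → step 26: x=0.050, v=-1.104, θ₁=-1.195, ω₁=-4.623, θ₂=0.198, ω₂=2.330
apply F[26]=-10.000 → step 27: x=0.027, v=-1.251, θ₁=-1.292, ω₁=-5.018, θ₂=0.245, ω₂=2.414
apply F[27]=-10.000 → step 28: x=0.000, v=-1.416, θ₁=-1.396, ω₁=-5.455, θ₂=0.294, ω₂=2.457
max |θ₂| = 0.294 ≤ 0.314 over all 29 states.

Answer: never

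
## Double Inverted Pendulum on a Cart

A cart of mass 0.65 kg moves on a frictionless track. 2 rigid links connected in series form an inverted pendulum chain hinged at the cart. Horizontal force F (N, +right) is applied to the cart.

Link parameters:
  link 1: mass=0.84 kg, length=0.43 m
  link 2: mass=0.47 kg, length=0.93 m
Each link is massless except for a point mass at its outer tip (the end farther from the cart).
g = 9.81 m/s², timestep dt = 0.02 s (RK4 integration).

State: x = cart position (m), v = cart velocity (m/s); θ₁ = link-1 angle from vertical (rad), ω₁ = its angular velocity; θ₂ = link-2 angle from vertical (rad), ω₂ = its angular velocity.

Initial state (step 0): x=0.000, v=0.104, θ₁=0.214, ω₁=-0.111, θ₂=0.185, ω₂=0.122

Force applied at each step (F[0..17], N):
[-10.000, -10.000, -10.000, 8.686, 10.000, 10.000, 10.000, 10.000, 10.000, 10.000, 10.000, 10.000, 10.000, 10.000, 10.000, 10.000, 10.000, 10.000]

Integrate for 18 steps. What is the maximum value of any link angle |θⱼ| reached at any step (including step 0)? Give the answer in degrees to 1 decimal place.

apply F[0]=-10.000 → step 1: x=-0.001, v=-0.253, θ₁=0.221, ω₁=0.801, θ₂=0.187, ω₂=0.116
apply F[1]=-10.000 → step 2: x=-0.010, v=-0.605, θ₁=0.246, ω₁=1.708, θ₂=0.190, ω₂=0.109
apply F[2]=-10.000 → step 3: x=-0.026, v=-0.944, θ₁=0.289, ω₁=2.594, θ₂=0.192, ω₂=0.102
apply F[3]=+8.686 → step 4: x=-0.043, v=-0.788, θ₁=0.339, ω₁=2.419, θ₂=0.193, ω₂=0.066
apply F[4]=+10.000 → step 5: x=-0.057, v=-0.619, θ₁=0.386, ω₁=2.255, θ₂=0.194, ω₂=0.011
apply F[5]=+10.000 → step 6: x=-0.068, v=-0.466, θ₁=0.430, ω₁=2.162, θ₂=0.194, ω₂=-0.058
apply F[6]=+10.000 → step 7: x=-0.076, v=-0.326, θ₁=0.473, ω₁=2.130, θ₂=0.192, ω₂=-0.140
apply F[7]=+10.000 → step 8: x=-0.081, v=-0.196, θ₁=0.515, ω₁=2.148, θ₂=0.188, ω₂=-0.233
apply F[8]=+10.000 → step 9: x=-0.084, v=-0.072, θ₁=0.559, ω₁=2.209, θ₂=0.182, ω₂=-0.336
apply F[9]=+10.000 → step 10: x=-0.084, v=0.047, θ₁=0.604, ω₁=2.306, θ₂=0.175, ω₂=-0.447
apply F[10]=+10.000 → step 11: x=-0.082, v=0.165, θ₁=0.651, ω₁=2.433, θ₂=0.165, ω₂=-0.566
apply F[11]=+10.000 → step 12: x=-0.077, v=0.283, θ₁=0.701, ω₁=2.585, θ₂=0.152, ω₂=-0.691
apply F[12]=+10.000 → step 13: x=-0.070, v=0.404, θ₁=0.755, ω₁=2.756, θ₂=0.137, ω₂=-0.819
apply F[13]=+10.000 → step 14: x=-0.061, v=0.531, θ₁=0.812, ω₁=2.943, θ₂=0.119, ω₂=-0.950
apply F[14]=+10.000 → step 15: x=-0.049, v=0.664, θ₁=0.873, ω₁=3.141, θ₂=0.099, ω₂=-1.080
apply F[15]=+10.000 → step 16: x=-0.034, v=0.805, θ₁=0.937, ω₁=3.350, θ₂=0.076, ω₂=-1.208
apply F[16]=+10.000 → step 17: x=-0.017, v=0.957, θ₁=1.007, ω₁=3.567, θ₂=0.051, ω₂=-1.332
apply F[17]=+10.000 → step 18: x=0.004, v=1.120, θ₁=1.080, ω₁=3.794, θ₂=0.023, ω₂=-1.449
Max |angle| over trajectory = 1.080 rad = 61.9°.

Answer: 61.9°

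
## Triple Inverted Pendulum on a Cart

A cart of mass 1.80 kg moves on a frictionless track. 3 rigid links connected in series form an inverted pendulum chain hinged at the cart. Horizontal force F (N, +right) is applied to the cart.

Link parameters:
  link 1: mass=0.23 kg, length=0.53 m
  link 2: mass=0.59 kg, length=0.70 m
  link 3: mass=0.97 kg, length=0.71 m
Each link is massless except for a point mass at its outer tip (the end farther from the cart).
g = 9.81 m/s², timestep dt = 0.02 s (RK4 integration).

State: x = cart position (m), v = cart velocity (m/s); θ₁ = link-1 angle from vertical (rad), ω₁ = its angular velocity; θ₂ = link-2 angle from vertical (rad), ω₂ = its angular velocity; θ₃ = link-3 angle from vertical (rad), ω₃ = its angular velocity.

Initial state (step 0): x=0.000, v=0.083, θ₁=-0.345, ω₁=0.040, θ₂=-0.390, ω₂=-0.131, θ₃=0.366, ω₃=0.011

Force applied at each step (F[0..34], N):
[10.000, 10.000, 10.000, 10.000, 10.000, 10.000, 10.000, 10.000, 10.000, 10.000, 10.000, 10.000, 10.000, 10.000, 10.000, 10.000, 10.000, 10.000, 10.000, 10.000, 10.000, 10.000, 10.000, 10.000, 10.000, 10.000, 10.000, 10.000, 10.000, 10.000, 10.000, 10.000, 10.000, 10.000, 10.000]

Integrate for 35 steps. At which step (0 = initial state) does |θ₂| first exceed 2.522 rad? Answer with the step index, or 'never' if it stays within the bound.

Answer: 33

Derivation:
apply F[0]=+10.000 → step 1: x=0.003, v=0.222, θ₁=-0.347, ω₁=-0.288, θ₂=-0.394, ω₂=-0.263, θ₃=0.368, ω₃=0.206
apply F[1]=+10.000 → step 2: x=0.009, v=0.361, θ₁=-0.357, ω₁=-0.619, θ₂=-0.400, ω₂=-0.389, θ₃=0.374, ω₃=0.395
apply F[2]=+10.000 → step 3: x=0.017, v=0.499, θ₁=-0.372, ω₁=-0.958, θ₂=-0.409, ω₂=-0.500, θ₃=0.384, ω₃=0.572
apply F[3]=+10.000 → step 4: x=0.029, v=0.635, θ₁=-0.395, ω₁=-1.310, θ₂=-0.420, ω₂=-0.589, θ₃=0.397, ω₃=0.731
apply F[4]=+10.000 → step 5: x=0.043, v=0.768, θ₁=-0.425, ω₁=-1.677, θ₂=-0.433, ω₂=-0.652, θ₃=0.413, ω₃=0.867
apply F[5]=+10.000 → step 6: x=0.060, v=0.898, θ₁=-0.462, ω₁=-2.058, θ₂=-0.446, ω₂=-0.687, θ₃=0.431, ω₃=0.974
apply F[6]=+10.000 → step 7: x=0.079, v=1.023, θ₁=-0.507, ω₁=-2.448, θ₂=-0.460, ω₂=-0.695, θ₃=0.452, ω₃=1.045
apply F[7]=+10.000 → step 8: x=0.100, v=1.141, θ₁=-0.560, ω₁=-2.836, θ₂=-0.474, ω₂=-0.686, θ₃=0.473, ω₃=1.077
apply F[8]=+10.000 → step 9: x=0.124, v=1.250, θ₁=-0.621, ω₁=-3.209, θ₂=-0.487, ω₂=-0.674, θ₃=0.494, ω₃=1.067
apply F[9]=+10.000 → step 10: x=0.150, v=1.351, θ₁=-0.688, ω₁=-3.551, θ₂=-0.501, ω₂=-0.676, θ₃=0.515, ω₃=1.016
apply F[10]=+10.000 → step 11: x=0.178, v=1.442, θ₁=-0.762, ω₁=-3.850, θ₂=-0.515, ω₂=-0.712, θ₃=0.535, ω₃=0.929
apply F[11]=+10.000 → step 12: x=0.208, v=1.524, θ₁=-0.842, ω₁=-4.099, θ₂=-0.530, ω₂=-0.795, θ₃=0.552, ω₃=0.815
apply F[12]=+10.000 → step 13: x=0.239, v=1.597, θ₁=-0.926, ω₁=-4.297, θ₂=-0.547, ω₂=-0.933, θ₃=0.567, ω₃=0.680
apply F[13]=+10.000 → step 14: x=0.272, v=1.664, θ₁=-1.013, ω₁=-4.448, θ₂=-0.567, ω₂=-1.130, θ₃=0.579, ω₃=0.533
apply F[14]=+10.000 → step 15: x=0.306, v=1.725, θ₁=-1.104, ω₁=-4.557, θ₂=-0.593, ω₂=-1.384, θ₃=0.589, ω₃=0.376
apply F[15]=+10.000 → step 16: x=0.341, v=1.782, θ₁=-1.195, ω₁=-4.626, θ₂=-0.623, ω₂=-1.691, θ₃=0.594, ω₃=0.212
apply F[16]=+10.000 → step 17: x=0.377, v=1.834, θ₁=-1.288, ω₁=-4.655, θ₂=-0.661, ω₂=-2.049, θ₃=0.597, ω₃=0.040
apply F[17]=+10.000 → step 18: x=0.414, v=1.882, θ₁=-1.381, ω₁=-4.642, θ₂=-0.705, ω₂=-2.454, θ₃=0.596, ω₃=-0.141
apply F[18]=+10.000 → step 19: x=0.452, v=1.928, θ₁=-1.474, ω₁=-4.580, θ₂=-0.759, ω₂=-2.901, θ₃=0.591, ω₃=-0.335
apply F[19]=+10.000 → step 20: x=0.491, v=1.970, θ₁=-1.564, ω₁=-4.460, θ₂=-0.822, ω₂=-3.389, θ₃=0.583, ω₃=-0.546
apply F[20]=+10.000 → step 21: x=0.531, v=2.008, θ₁=-1.652, ω₁=-4.268, θ₂=-0.895, ω₂=-3.915, θ₃=0.569, ω₃=-0.782
apply F[21]=+10.000 → step 22: x=0.572, v=2.044, θ₁=-1.734, ω₁=-3.992, θ₂=-0.979, ω₂=-4.478, θ₃=0.551, ω₃=-1.051
apply F[22]=+10.000 → step 23: x=0.613, v=2.075, θ₁=-1.811, ω₁=-3.614, θ₂=-1.074, ω₂=-5.080, θ₃=0.527, ω₃=-1.363
apply F[23]=+10.000 → step 24: x=0.654, v=2.099, θ₁=-1.878, ω₁=-3.118, θ₂=-1.182, ω₂=-5.731, θ₃=0.496, ω₃=-1.733
apply F[24]=+10.000 → step 25: x=0.697, v=2.111, θ₁=-1.934, ω₁=-2.486, θ₂=-1.304, ω₂=-6.449, θ₃=0.457, ω₃=-2.188
apply F[25]=+10.000 → step 26: x=0.739, v=2.102, θ₁=-1.977, ω₁=-1.709, θ₂=-1.441, ω₂=-7.260, θ₃=0.408, ω₃=-2.767
apply F[26]=+10.000 → step 27: x=0.780, v=2.052, θ₁=-2.002, ω₁=-0.810, θ₂=-1.595, ω₂=-8.193, θ₃=0.345, ω₃=-3.543
apply F[27]=+10.000 → step 28: x=0.820, v=1.929, θ₁=-2.009, ω₁=0.042, θ₂=-1.769, ω₂=-9.190, θ₃=0.264, ω₃=-4.626
apply F[28]=+10.000 → step 29: x=0.857, v=1.713, θ₁=-2.004, ω₁=0.315, θ₂=-1.961, ω₂=-9.874, θ₃=0.158, ω₃=-6.050
apply F[29]=+10.000 → step 30: x=0.889, v=1.480, θ₁=-2.004, ω₁=-0.524, θ₂=-2.158, ω₂=-9.650, θ₃=0.022, ω₃=-7.477
apply F[30]=+10.000 → step 31: x=0.917, v=1.338, θ₁=-2.029, ω₁=-1.958, θ₂=-2.341, ω₂=-8.647, θ₃=-0.139, ω₃=-8.494
apply F[31]=+10.000 → step 32: x=0.943, v=1.287, θ₁=-2.082, ω₁=-3.274, θ₂=-2.502, ω₂=-7.350, θ₃=-0.315, ω₃=-9.116
apply F[32]=+10.000 → step 33: x=0.969, v=1.287, θ₁=-2.158, ω₁=-4.281, θ₂=-2.635, ω₂=-5.943, θ₃=-0.502, ω₃=-9.500
apply F[33]=+10.000 → step 34: x=0.995, v=1.311, θ₁=-2.251, ω₁=-5.033, θ₂=-2.739, ω₂=-4.442, θ₃=-0.694, ω₃=-9.759
apply F[34]=+10.000 → step 35: x=1.021, v=1.341, θ₁=-2.358, ω₁=-5.656, θ₂=-2.811, ω₂=-2.817, θ₃=-0.892, ω₃=-9.984
|θ₂| = 2.635 > 2.522 first at step 33.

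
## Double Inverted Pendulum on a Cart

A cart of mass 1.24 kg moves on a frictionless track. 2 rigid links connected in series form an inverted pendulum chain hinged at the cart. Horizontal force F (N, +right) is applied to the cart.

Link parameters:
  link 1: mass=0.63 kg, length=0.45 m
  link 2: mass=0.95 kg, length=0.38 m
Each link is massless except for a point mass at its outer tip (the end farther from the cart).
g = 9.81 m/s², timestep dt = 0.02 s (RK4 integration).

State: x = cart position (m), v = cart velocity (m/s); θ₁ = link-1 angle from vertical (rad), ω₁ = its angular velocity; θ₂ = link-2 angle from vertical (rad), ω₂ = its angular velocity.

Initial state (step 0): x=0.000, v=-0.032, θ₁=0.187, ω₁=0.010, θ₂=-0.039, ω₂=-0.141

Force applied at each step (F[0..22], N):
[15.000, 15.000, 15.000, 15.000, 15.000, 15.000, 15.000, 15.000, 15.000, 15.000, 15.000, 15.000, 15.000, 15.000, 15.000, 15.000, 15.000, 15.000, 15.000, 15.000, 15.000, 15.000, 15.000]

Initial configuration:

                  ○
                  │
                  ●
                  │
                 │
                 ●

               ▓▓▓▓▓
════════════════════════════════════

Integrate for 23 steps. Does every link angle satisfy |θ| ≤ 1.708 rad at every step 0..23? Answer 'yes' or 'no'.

apply F[0]=+15.000 → step 1: x=0.001, v=0.160, θ₁=0.185, ω₁=-0.172, θ₂=-0.045, ω₂=-0.457
apply F[1]=+15.000 → step 2: x=0.006, v=0.353, θ₁=0.180, ω₁=-0.359, θ₂=-0.057, ω₂=-0.776
apply F[2]=+15.000 → step 3: x=0.015, v=0.550, θ₁=0.171, ω₁=-0.556, θ₂=-0.076, ω₂=-1.098
apply F[3]=+15.000 → step 4: x=0.028, v=0.751, θ₁=0.158, ω₁=-0.769, θ₂=-0.101, ω₂=-1.423
apply F[4]=+15.000 → step 5: x=0.046, v=0.957, θ₁=0.140, ω₁=-1.006, θ₂=-0.133, ω₂=-1.747
apply F[5]=+15.000 → step 6: x=0.067, v=1.170, θ₁=0.117, ω₁=-1.275, θ₂=-0.171, ω₂=-2.066
apply F[6]=+15.000 → step 7: x=0.092, v=1.392, θ₁=0.089, ω₁=-1.585, θ₂=-0.215, ω₂=-2.370
apply F[7]=+15.000 → step 8: x=0.122, v=1.621, θ₁=0.054, ω₁=-1.948, θ₂=-0.266, ω₂=-2.647
apply F[8]=+15.000 → step 9: x=0.157, v=1.858, θ₁=0.010, ω₁=-2.372, θ₂=-0.321, ω₂=-2.882
apply F[9]=+15.000 → step 10: x=0.197, v=2.101, θ₁=-0.042, ω₁=-2.866, θ₂=-0.381, ω₂=-3.055
apply F[10]=+15.000 → step 11: x=0.241, v=2.347, θ₁=-0.105, ω₁=-3.431, θ₂=-0.443, ω₂=-3.144
apply F[11]=+15.000 → step 12: x=0.291, v=2.587, θ₁=-0.180, ω₁=-4.061, θ₂=-0.506, ω₂=-3.129
apply F[12]=+15.000 → step 13: x=0.345, v=2.810, θ₁=-0.267, ω₁=-4.734, θ₂=-0.567, ω₂=-2.999
apply F[13]=+15.000 → step 14: x=0.403, v=3.001, θ₁=-0.369, ω₁=-5.408, θ₂=-0.625, ω₂=-2.769
apply F[14]=+15.000 → step 15: x=0.464, v=3.142, θ₁=-0.483, ω₁=-6.029, θ₂=-0.678, ω₂=-2.489
apply F[15]=+15.000 → step 16: x=0.528, v=3.221, θ₁=-0.609, ω₁=-6.540, θ₂=-0.725, ω₂=-2.239
apply F[16]=+15.000 → step 17: x=0.593, v=3.237, θ₁=-0.744, ω₁=-6.910, θ₂=-0.768, ω₂=-2.108
apply F[17]=+15.000 → step 18: x=0.657, v=3.199, θ₁=-0.885, ω₁=-7.142, θ₂=-0.810, ω₂=-2.159
apply F[18]=+15.000 → step 19: x=0.721, v=3.121, θ₁=-1.029, ω₁=-7.266, θ₂=-0.856, ω₂=-2.410
apply F[19]=+15.000 → step 20: x=0.782, v=3.016, θ₁=-1.175, ω₁=-7.317, θ₂=-0.908, ω₂=-2.851
apply F[20]=+15.000 → step 21: x=0.841, v=2.892, θ₁=-1.321, ω₁=-7.318, θ₂=-0.971, ω₂=-3.460
apply F[21]=+15.000 → step 22: x=0.897, v=2.752, θ₁=-1.467, ω₁=-7.280, θ₂=-1.047, ω₂=-4.218
apply F[22]=+15.000 → step 23: x=0.951, v=2.597, θ₁=-1.612, ω₁=-7.201, θ₂=-1.140, ω₂=-5.110
Max |angle| over trajectory = 1.612 rad; bound = 1.708 → within bound.

Answer: yes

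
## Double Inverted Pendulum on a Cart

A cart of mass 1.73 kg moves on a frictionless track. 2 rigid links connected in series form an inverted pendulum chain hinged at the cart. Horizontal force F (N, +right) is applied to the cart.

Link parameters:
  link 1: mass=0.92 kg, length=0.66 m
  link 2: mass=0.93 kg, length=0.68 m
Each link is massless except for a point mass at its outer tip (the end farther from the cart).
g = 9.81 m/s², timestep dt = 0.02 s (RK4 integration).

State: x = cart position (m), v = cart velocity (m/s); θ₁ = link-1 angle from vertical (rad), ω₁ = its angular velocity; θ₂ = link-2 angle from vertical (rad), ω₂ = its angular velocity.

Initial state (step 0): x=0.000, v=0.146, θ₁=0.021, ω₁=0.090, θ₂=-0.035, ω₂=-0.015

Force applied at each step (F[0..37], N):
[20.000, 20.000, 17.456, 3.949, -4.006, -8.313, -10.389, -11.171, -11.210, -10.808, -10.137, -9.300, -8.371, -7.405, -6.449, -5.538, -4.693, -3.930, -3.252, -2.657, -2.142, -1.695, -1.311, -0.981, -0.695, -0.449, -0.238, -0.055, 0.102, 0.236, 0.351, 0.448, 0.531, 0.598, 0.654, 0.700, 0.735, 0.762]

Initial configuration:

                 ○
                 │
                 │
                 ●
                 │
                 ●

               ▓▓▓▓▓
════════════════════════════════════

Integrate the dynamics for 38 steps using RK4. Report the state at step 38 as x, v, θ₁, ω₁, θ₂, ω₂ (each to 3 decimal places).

Answer: x=0.014, v=-0.195, θ₁=0.003, ω₁=0.079, θ₂=-0.006, ω₂=0.082

Derivation:
apply F[0]=+20.000 → step 1: x=0.005, v=0.373, θ₁=0.020, ω₁=-0.230, θ₂=-0.036, ω₂=-0.048
apply F[1]=+20.000 → step 2: x=0.015, v=0.601, θ₁=0.012, ω₁=-0.555, θ₂=-0.037, ω₂=-0.079
apply F[2]=+17.456 → step 3: x=0.029, v=0.801, θ₁=-0.002, ω₁=-0.845, θ₂=-0.039, ω₂=-0.103
apply F[3]=+3.949 → step 4: x=0.045, v=0.849, θ₁=-0.020, ω₁=-0.912, θ₂=-0.041, ω₂=-0.119
apply F[4]=-4.006 → step 5: x=0.062, v=0.808, θ₁=-0.037, ω₁=-0.855, θ₂=-0.043, ω₂=-0.126
apply F[5]=-8.313 → step 6: x=0.077, v=0.722, θ₁=-0.053, ω₁=-0.738, θ₂=-0.046, ω₂=-0.126
apply F[6]=-10.389 → step 7: x=0.091, v=0.614, θ₁=-0.067, ω₁=-0.597, θ₂=-0.048, ω₂=-0.118
apply F[7]=-11.171 → step 8: x=0.102, v=0.501, θ₁=-0.077, ω₁=-0.453, θ₂=-0.051, ω₂=-0.105
apply F[8]=-11.210 → step 9: x=0.111, v=0.388, θ₁=-0.085, ω₁=-0.317, θ₂=-0.053, ω₂=-0.087
apply F[9]=-10.808 → step 10: x=0.117, v=0.283, θ₁=-0.090, ω₁=-0.194, θ₂=-0.054, ω₂=-0.067
apply F[10]=-10.137 → step 11: x=0.122, v=0.185, θ₁=-0.093, ω₁=-0.086, θ₂=-0.055, ω₂=-0.045
apply F[11]=-9.300 → step 12: x=0.125, v=0.098, θ₁=-0.094, ω₁=0.006, θ₂=-0.056, ω₂=-0.022
apply F[12]=-8.371 → step 13: x=0.126, v=0.021, θ₁=-0.093, ω₁=0.083, θ₂=-0.056, ω₂=0.000
apply F[13]=-7.405 → step 14: x=0.126, v=-0.045, θ₁=-0.090, ω₁=0.144, θ₂=-0.056, ω₂=0.021
apply F[14]=-6.449 → step 15: x=0.124, v=-0.100, θ₁=-0.087, ω₁=0.191, θ₂=-0.055, ω₂=0.041
apply F[15]=-5.538 → step 16: x=0.122, v=-0.146, θ₁=-0.083, ω₁=0.227, θ₂=-0.054, ω₂=0.059
apply F[16]=-4.693 → step 17: x=0.119, v=-0.183, θ₁=-0.078, ω₁=0.251, θ₂=-0.053, ω₂=0.074
apply F[17]=-3.930 → step 18: x=0.115, v=-0.213, θ₁=-0.073, ω₁=0.266, θ₂=-0.051, ω₂=0.088
apply F[18]=-3.252 → step 19: x=0.110, v=-0.236, θ₁=-0.068, ω₁=0.274, θ₂=-0.049, ω₂=0.099
apply F[19]=-2.657 → step 20: x=0.105, v=-0.253, θ₁=-0.062, ω₁=0.275, θ₂=-0.047, ω₂=0.109
apply F[20]=-2.142 → step 21: x=0.100, v=-0.265, θ₁=-0.057, ω₁=0.273, θ₂=-0.045, ω₂=0.117
apply F[21]=-1.695 → step 22: x=0.095, v=-0.274, θ₁=-0.051, ω₁=0.266, θ₂=-0.043, ω₂=0.122
apply F[22]=-1.311 → step 23: x=0.089, v=-0.279, θ₁=-0.046, ω₁=0.257, θ₂=-0.040, ω₂=0.126
apply F[23]=-0.981 → step 24: x=0.084, v=-0.281, θ₁=-0.041, ω₁=0.247, θ₂=-0.038, ω₂=0.129
apply F[24]=-0.695 → step 25: x=0.078, v=-0.281, θ₁=-0.036, ω₁=0.234, θ₂=-0.035, ω₂=0.130
apply F[25]=-0.449 → step 26: x=0.072, v=-0.279, θ₁=-0.032, ω₁=0.222, θ₂=-0.032, ω₂=0.130
apply F[26]=-0.238 → step 27: x=0.067, v=-0.276, θ₁=-0.027, ω₁=0.208, θ₂=-0.030, ω₂=0.129
apply F[27]=-0.055 → step 28: x=0.061, v=-0.271, θ₁=-0.023, ω₁=0.195, θ₂=-0.027, ω₂=0.127
apply F[28]=+0.102 → step 29: x=0.056, v=-0.266, θ₁=-0.019, ω₁=0.181, θ₂=-0.025, ω₂=0.125
apply F[29]=+0.236 → step 30: x=0.051, v=-0.259, θ₁=-0.016, ω₁=0.168, θ₂=-0.022, ω₂=0.121
apply F[30]=+0.351 → step 31: x=0.046, v=-0.252, θ₁=-0.013, ω₁=0.155, θ₂=-0.020, ω₂=0.117
apply F[31]=+0.448 → step 32: x=0.041, v=-0.245, θ₁=-0.010, ω₁=0.142, θ₂=-0.018, ω₂=0.113
apply F[32]=+0.531 → step 33: x=0.036, v=-0.237, θ₁=-0.007, ω₁=0.130, θ₂=-0.015, ω₂=0.108
apply F[33]=+0.598 → step 34: x=0.031, v=-0.228, θ₁=-0.005, ω₁=0.119, θ₂=-0.013, ω₂=0.103
apply F[34]=+0.654 → step 35: x=0.027, v=-0.220, θ₁=-0.002, ω₁=0.108, θ₂=-0.011, ω₂=0.098
apply F[35]=+0.700 → step 36: x=0.022, v=-0.212, θ₁=-0.000, ω₁=0.098, θ₂=-0.009, ω₂=0.093
apply F[36]=+0.735 → step 37: x=0.018, v=-0.203, θ₁=0.002, ω₁=0.088, θ₂=-0.008, ω₂=0.088
apply F[37]=+0.762 → step 38: x=0.014, v=-0.195, θ₁=0.003, ω₁=0.079, θ₂=-0.006, ω₂=0.082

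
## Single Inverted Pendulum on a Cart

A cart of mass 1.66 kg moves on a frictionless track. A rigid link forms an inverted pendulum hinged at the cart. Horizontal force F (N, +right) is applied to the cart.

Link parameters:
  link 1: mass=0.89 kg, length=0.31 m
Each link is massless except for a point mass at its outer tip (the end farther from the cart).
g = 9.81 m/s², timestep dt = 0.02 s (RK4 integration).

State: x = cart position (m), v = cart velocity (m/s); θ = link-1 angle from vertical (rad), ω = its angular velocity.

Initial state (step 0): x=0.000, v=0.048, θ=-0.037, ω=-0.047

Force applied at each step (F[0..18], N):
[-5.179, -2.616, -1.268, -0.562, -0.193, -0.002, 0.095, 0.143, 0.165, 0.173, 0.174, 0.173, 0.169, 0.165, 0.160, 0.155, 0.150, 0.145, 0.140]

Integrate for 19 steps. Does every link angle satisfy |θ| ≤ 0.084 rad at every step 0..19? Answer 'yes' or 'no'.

Answer: yes

Derivation:
apply F[0]=-5.179 → step 1: x=0.000, v=-0.010, θ=-0.036, ω=0.118
apply F[1]=-2.616 → step 2: x=-0.000, v=-0.038, θ=-0.033, ω=0.186
apply F[2]=-1.268 → step 3: x=-0.001, v=-0.050, θ=-0.029, ω=0.205
apply F[3]=-0.562 → step 4: x=-0.002, v=-0.054, θ=-0.025, ω=0.200
apply F[4]=-0.193 → step 5: x=-0.003, v=-0.054, θ=-0.021, ω=0.185
apply F[5]=-0.002 → step 6: x=-0.004, v=-0.052, θ=-0.018, ω=0.166
apply F[6]=+0.095 → step 7: x=-0.005, v=-0.049, θ=-0.015, ω=0.146
apply F[7]=+0.143 → step 8: x=-0.006, v=-0.046, θ=-0.012, ω=0.127
apply F[8]=+0.165 → step 9: x=-0.007, v=-0.043, θ=-0.010, ω=0.110
apply F[9]=+0.173 → step 10: x=-0.008, v=-0.040, θ=-0.008, ω=0.095
apply F[10]=+0.174 → step 11: x=-0.009, v=-0.037, θ=-0.006, ω=0.082
apply F[11]=+0.173 → step 12: x=-0.009, v=-0.034, θ=-0.004, ω=0.070
apply F[12]=+0.169 → step 13: x=-0.010, v=-0.032, θ=-0.003, ω=0.060
apply F[13]=+0.165 → step 14: x=-0.011, v=-0.030, θ=-0.002, ω=0.051
apply F[14]=+0.160 → step 15: x=-0.011, v=-0.028, θ=-0.001, ω=0.043
apply F[15]=+0.155 → step 16: x=-0.012, v=-0.026, θ=-0.000, ω=0.036
apply F[16]=+0.150 → step 17: x=-0.012, v=-0.024, θ=0.000, ω=0.031
apply F[17]=+0.145 → step 18: x=-0.013, v=-0.022, θ=0.001, ω=0.026
apply F[18]=+0.140 → step 19: x=-0.013, v=-0.021, θ=0.001, ω=0.021
Max |angle| over trajectory = 0.037 rad; bound = 0.084 → within bound.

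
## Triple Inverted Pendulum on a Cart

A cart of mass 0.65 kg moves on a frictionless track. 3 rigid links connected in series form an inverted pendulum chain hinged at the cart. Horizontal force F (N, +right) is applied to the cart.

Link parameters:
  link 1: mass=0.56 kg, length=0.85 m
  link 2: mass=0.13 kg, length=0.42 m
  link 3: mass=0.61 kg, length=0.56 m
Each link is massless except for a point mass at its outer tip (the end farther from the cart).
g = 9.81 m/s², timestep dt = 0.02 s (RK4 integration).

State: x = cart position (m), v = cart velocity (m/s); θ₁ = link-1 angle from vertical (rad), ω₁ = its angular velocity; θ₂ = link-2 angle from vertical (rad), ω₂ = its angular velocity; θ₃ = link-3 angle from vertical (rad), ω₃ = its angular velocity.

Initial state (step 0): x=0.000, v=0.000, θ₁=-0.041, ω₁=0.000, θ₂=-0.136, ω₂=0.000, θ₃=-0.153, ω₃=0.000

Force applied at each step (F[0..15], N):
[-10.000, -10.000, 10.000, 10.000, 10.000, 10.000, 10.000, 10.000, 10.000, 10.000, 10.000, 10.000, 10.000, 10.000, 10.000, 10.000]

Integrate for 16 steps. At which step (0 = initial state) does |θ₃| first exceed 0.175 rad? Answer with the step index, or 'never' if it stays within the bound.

apply F[0]=-10.000 → step 1: x=-0.003, v=-0.291, θ₁=-0.037, ω₁=0.364, θ₂=-0.137, ω₂=-0.070, θ₃=-0.153, ω₃=-0.035
apply F[1]=-10.000 → step 2: x=-0.012, v=-0.586, θ₁=-0.026, ω₁=0.735, θ₂=-0.139, ω₂=-0.149, θ₃=-0.154, ω₃=-0.067
apply F[2]=+10.000 → step 3: x=-0.020, v=-0.271, θ₁=-0.015, ω₁=0.393, θ₂=-0.143, ω₂=-0.240, θ₃=-0.156, ω₃=-0.093
apply F[3]=+10.000 → step 4: x=-0.023, v=0.041, θ₁=-0.011, ω₁=0.061, θ₂=-0.149, ω₂=-0.353, θ₃=-0.158, ω₃=-0.115
apply F[4]=+10.000 → step 5: x=-0.019, v=0.353, θ₁=-0.013, ω₁=-0.268, θ₂=-0.157, ω₂=-0.485, θ₃=-0.161, ω₃=-0.128
apply F[5]=+10.000 → step 6: x=-0.008, v=0.666, θ₁=-0.021, ω₁=-0.600, θ₂=-0.168, ω₂=-0.631, θ₃=-0.163, ω₃=-0.127
apply F[6]=+10.000 → step 7: x=0.008, v=0.984, θ₁=-0.037, ω₁=-0.943, θ₂=-0.182, ω₂=-0.788, θ₃=-0.165, ω₃=-0.109
apply F[7]=+10.000 → step 8: x=0.031, v=1.306, θ₁=-0.059, ω₁=-1.299, θ₂=-0.200, ω₂=-0.947, θ₃=-0.167, ω₃=-0.073
apply F[8]=+10.000 → step 9: x=0.060, v=1.632, θ₁=-0.089, ω₁=-1.673, θ₂=-0.220, ω₂=-1.097, θ₃=-0.168, ω₃=-0.023
apply F[9]=+10.000 → step 10: x=0.096, v=1.959, θ₁=-0.126, ω₁=-2.064, θ₂=-0.243, ω₂=-1.219, θ₃=-0.168, ω₃=0.031
apply F[10]=+10.000 → step 11: x=0.139, v=2.281, θ₁=-0.171, ω₁=-2.465, θ₂=-0.269, ω₂=-1.290, θ₃=-0.167, ω₃=0.069
apply F[11]=+10.000 → step 12: x=0.187, v=2.589, θ₁=-0.225, ω₁=-2.866, θ₂=-0.294, ω₂=-1.287, θ₃=-0.166, ω₃=0.065
apply F[12]=+10.000 → step 13: x=0.242, v=2.873, θ₁=-0.286, ω₁=-3.252, θ₂=-0.319, ω₂=-1.197, θ₃=-0.165, ω₃=-0.007
apply F[13]=+10.000 → step 14: x=0.302, v=3.123, θ₁=-0.355, ω₁=-3.605, θ₂=-0.342, ω₂=-1.026, θ₃=-0.167, ω₃=-0.160
apply F[14]=+10.000 → step 15: x=0.367, v=3.330, θ₁=-0.430, ω₁=-3.910, θ₂=-0.360, ω₂=-0.804, θ₃=-0.172, ω₃=-0.393
apply F[15]=+10.000 → step 16: x=0.435, v=3.491, θ₁=-0.511, ω₁=-4.159, θ₂=-0.374, ω₂=-0.578, θ₃=-0.183, ω₃=-0.687
|θ₃| = 0.183 > 0.175 first at step 16.

Answer: 16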